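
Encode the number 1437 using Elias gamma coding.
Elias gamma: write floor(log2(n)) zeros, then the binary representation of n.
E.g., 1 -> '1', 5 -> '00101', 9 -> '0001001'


num_bits = floor(log2(1437)) + 1 = 11
leading_zeros = num_bits - 1 = 10
binary(1437) = 10110011101

Elias gamma(1437) = '0000000000' + '10110011101' = 000000000010110011101 (21 bits)


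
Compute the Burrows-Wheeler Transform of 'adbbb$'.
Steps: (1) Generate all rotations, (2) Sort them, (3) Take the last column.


Rotations (sorted):
  0: $adbbb -> last char: b
  1: adbbb$ -> last char: $
  2: b$adbb -> last char: b
  3: bb$adb -> last char: b
  4: bbb$ad -> last char: d
  5: dbbb$a -> last char: a


BWT = b$bbda


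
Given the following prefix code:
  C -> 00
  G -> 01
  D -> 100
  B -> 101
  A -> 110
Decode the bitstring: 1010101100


Decoding step by step:
Bits 101 -> B
Bits 01 -> G
Bits 01 -> G
Bits 100 -> D


Decoded message: BGGD


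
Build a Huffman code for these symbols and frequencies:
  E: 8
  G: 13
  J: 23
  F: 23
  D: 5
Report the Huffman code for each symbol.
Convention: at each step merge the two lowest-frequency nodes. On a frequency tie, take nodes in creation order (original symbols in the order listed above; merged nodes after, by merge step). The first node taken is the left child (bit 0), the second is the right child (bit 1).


Huffman tree construction:
Step 1: Merge D(5) + E(8) = 13
Step 2: Merge G(13) + (D+E)(13) = 26
Step 3: Merge J(23) + F(23) = 46
Step 4: Merge (G+(D+E))(26) + (J+F)(46) = 72
Read each symbol's code off the tree from the root (left child = 0, right child = 1).

Codes:
  E: 011 (length 3)
  G: 00 (length 2)
  J: 10 (length 2)
  F: 11 (length 2)
  D: 010 (length 3)
Average code length: 157/72 = 2.1806 bits/symbol


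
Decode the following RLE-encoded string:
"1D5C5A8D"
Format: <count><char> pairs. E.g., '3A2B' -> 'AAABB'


Expanding each <count><char> pair:
  1D -> 'D'
  5C -> 'CCCCC'
  5A -> 'AAAAA'
  8D -> 'DDDDDDDD'

Decoded = DCCCCCAAAAADDDDDDDD


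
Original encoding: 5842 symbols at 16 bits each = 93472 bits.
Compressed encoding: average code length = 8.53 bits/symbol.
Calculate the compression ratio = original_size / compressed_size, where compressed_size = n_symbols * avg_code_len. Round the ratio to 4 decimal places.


original_size = n_symbols * orig_bits = 5842 * 16 = 93472 bits
compressed_size = n_symbols * avg_code_len = 5842 * 8.53 = 49832.26 bits
ratio = original_size / compressed_size = 93472 / 49832.26 = 1.8757

Compression ratio = 1.8757


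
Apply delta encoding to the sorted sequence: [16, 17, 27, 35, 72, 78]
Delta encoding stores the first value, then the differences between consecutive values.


First value: 16
Deltas:
  17 - 16 = 1
  27 - 17 = 10
  35 - 27 = 8
  72 - 35 = 37
  78 - 72 = 6


Delta encoded: [16, 1, 10, 8, 37, 6]


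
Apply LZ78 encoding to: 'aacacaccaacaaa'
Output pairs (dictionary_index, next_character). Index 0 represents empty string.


LZ78 encoding steps:
Dictionary: {0: ''}
Step 1: w='' (idx 0), next='a' -> output (0, 'a'), add 'a' as idx 1
Step 2: w='a' (idx 1), next='c' -> output (1, 'c'), add 'ac' as idx 2
Step 3: w='ac' (idx 2), next='a' -> output (2, 'a'), add 'aca' as idx 3
Step 4: w='' (idx 0), next='c' -> output (0, 'c'), add 'c' as idx 4
Step 5: w='c' (idx 4), next='a' -> output (4, 'a'), add 'ca' as idx 5
Step 6: w='aca' (idx 3), next='a' -> output (3, 'a'), add 'acaa' as idx 6
Step 7: w='a' (idx 1), end of input -> output (1, '')


Encoded: [(0, 'a'), (1, 'c'), (2, 'a'), (0, 'c'), (4, 'a'), (3, 'a'), (1, '')]


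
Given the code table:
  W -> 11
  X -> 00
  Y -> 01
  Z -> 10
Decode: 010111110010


Decoding:
01 -> Y
01 -> Y
11 -> W
11 -> W
00 -> X
10 -> Z


Result: YYWWXZ


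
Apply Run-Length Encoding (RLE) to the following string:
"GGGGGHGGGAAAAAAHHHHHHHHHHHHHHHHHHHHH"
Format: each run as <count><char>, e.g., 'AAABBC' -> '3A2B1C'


Scanning runs left to right:
  i=0: run of 'G' x 5 -> '5G'
  i=5: run of 'H' x 1 -> '1H'
  i=6: run of 'G' x 3 -> '3G'
  i=9: run of 'A' x 6 -> '6A'
  i=15: run of 'H' x 21 -> '21H'

RLE = 5G1H3G6A21H


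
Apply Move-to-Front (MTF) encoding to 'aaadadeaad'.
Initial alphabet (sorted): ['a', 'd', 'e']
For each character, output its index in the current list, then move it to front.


MTF encoding:
'a': index 0 in ['a', 'd', 'e'] -> ['a', 'd', 'e']
'a': index 0 in ['a', 'd', 'e'] -> ['a', 'd', 'e']
'a': index 0 in ['a', 'd', 'e'] -> ['a', 'd', 'e']
'd': index 1 in ['a', 'd', 'e'] -> ['d', 'a', 'e']
'a': index 1 in ['d', 'a', 'e'] -> ['a', 'd', 'e']
'd': index 1 in ['a', 'd', 'e'] -> ['d', 'a', 'e']
'e': index 2 in ['d', 'a', 'e'] -> ['e', 'd', 'a']
'a': index 2 in ['e', 'd', 'a'] -> ['a', 'e', 'd']
'a': index 0 in ['a', 'e', 'd'] -> ['a', 'e', 'd']
'd': index 2 in ['a', 'e', 'd'] -> ['d', 'a', 'e']


Output: [0, 0, 0, 1, 1, 1, 2, 2, 0, 2]


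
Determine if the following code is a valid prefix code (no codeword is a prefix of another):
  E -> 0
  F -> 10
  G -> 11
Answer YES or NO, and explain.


Checking each pair (does one codeword prefix another?):
  E='0' vs F='10': no prefix
  E='0' vs G='11': no prefix
  F='10' vs E='0': no prefix
  F='10' vs G='11': no prefix
  G='11' vs E='0': no prefix
  G='11' vs F='10': no prefix
No violation found over all pairs.

YES -- this is a valid prefix code. No codeword is a prefix of any other codeword.


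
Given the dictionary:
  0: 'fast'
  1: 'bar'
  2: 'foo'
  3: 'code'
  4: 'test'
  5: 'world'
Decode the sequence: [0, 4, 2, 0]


Look up each index in the dictionary:
  0 -> 'fast'
  4 -> 'test'
  2 -> 'foo'
  0 -> 'fast'

Decoded: "fast test foo fast"


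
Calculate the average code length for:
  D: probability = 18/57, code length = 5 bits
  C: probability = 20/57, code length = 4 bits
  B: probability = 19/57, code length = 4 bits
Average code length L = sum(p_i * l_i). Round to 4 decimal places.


Weighted contributions p_i * l_i:
  D: (18/57) * 5 = 90/57
  C: (20/57) * 4 = 80/57
  B: (19/57) * 4 = 76/57
Sum = (90 + 80 + 76)/57 = 246/57

L = 246/57 = 4.3158 bits/symbol


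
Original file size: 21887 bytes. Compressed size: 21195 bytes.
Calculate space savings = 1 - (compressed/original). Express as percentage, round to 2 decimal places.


ratio = compressed/original = 21195/21887 = 0.968383
savings = 1 - ratio = 1 - 0.968383 = 0.031617
as a percentage: 0.031617 * 100 = 3.16%

Space savings = 1 - 21195/21887 = 3.16%


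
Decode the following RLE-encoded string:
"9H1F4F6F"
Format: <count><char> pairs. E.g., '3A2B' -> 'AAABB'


Expanding each <count><char> pair:
  9H -> 'HHHHHHHHH'
  1F -> 'F'
  4F -> 'FFFF'
  6F -> 'FFFFFF'

Decoded = HHHHHHHHHFFFFFFFFFFF


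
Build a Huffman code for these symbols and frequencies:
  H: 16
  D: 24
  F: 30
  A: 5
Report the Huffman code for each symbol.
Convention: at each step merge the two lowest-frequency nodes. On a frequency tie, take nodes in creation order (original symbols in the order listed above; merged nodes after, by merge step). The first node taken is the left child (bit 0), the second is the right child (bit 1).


Huffman tree construction:
Step 1: Merge A(5) + H(16) = 21
Step 2: Merge (A+H)(21) + D(24) = 45
Step 3: Merge F(30) + ((A+H)+D)(45) = 75
Read each symbol's code off the tree from the root (left child = 0, right child = 1).

Codes:
  H: 101 (length 3)
  D: 11 (length 2)
  F: 0 (length 1)
  A: 100 (length 3)
Average code length: 141/75 = 1.8800 bits/symbol


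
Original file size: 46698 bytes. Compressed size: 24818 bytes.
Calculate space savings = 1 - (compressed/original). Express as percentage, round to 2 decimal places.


ratio = compressed/original = 24818/46698 = 0.531457
savings = 1 - ratio = 1 - 0.531457 = 0.468543
as a percentage: 0.468543 * 100 = 46.85%

Space savings = 1 - 24818/46698 = 46.85%


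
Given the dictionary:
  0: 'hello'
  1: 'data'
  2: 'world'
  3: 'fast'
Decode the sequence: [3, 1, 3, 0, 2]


Look up each index in the dictionary:
  3 -> 'fast'
  1 -> 'data'
  3 -> 'fast'
  0 -> 'hello'
  2 -> 'world'

Decoded: "fast data fast hello world"


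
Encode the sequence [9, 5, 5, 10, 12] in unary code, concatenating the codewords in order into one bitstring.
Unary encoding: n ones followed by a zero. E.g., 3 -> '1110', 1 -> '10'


Encode each number as n ones followed by a terminating 0:
  9 -> 1111111110 (10 bits)
  5 -> 111110 (6 bits)
  5 -> 111110 (6 bits)
  10 -> 11111111110 (11 bits)
  12 -> 1111111111110 (13 bits)
Total length = 10 + 6 + 6 + 11 + 13 = 46 bits.

Unary([9, 5, 5, 10, 12]) = 1111111110111110111110111111111101111111111110 (46 bits)


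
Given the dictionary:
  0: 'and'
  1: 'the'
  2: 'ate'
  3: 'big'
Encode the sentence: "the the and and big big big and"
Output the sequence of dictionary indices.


Look up each word in the dictionary:
  'the' -> 1
  'the' -> 1
  'and' -> 0
  'and' -> 0
  'big' -> 3
  'big' -> 3
  'big' -> 3
  'and' -> 0

Encoded: [1, 1, 0, 0, 3, 3, 3, 0]


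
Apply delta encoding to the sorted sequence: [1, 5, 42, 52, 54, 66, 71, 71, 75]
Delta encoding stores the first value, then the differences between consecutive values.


First value: 1
Deltas:
  5 - 1 = 4
  42 - 5 = 37
  52 - 42 = 10
  54 - 52 = 2
  66 - 54 = 12
  71 - 66 = 5
  71 - 71 = 0
  75 - 71 = 4


Delta encoded: [1, 4, 37, 10, 2, 12, 5, 0, 4]


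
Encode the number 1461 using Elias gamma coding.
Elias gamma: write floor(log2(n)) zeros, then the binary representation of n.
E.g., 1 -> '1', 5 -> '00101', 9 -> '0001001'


num_bits = floor(log2(1461)) + 1 = 11
leading_zeros = num_bits - 1 = 10
binary(1461) = 10110110101

Elias gamma(1461) = '0000000000' + '10110110101' = 000000000010110110101 (21 bits)


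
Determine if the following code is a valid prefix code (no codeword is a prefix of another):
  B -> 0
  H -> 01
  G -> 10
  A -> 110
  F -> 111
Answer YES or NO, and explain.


Checking each pair (does one codeword prefix another?):
  B='0' vs H='01': prefix -- VIOLATION

NO -- this is NOT a valid prefix code. B (0) is a prefix of H (01).


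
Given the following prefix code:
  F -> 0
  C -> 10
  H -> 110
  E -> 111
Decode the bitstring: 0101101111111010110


Decoding step by step:
Bits 0 -> F
Bits 10 -> C
Bits 110 -> H
Bits 111 -> E
Bits 111 -> E
Bits 10 -> C
Bits 10 -> C
Bits 110 -> H


Decoded message: FCHEECCH


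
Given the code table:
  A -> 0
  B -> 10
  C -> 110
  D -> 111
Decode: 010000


Decoding:
0 -> A
10 -> B
0 -> A
0 -> A
0 -> A


Result: ABAAA


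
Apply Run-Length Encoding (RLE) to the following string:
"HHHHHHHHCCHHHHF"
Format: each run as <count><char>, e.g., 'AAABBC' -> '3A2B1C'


Scanning runs left to right:
  i=0: run of 'H' x 8 -> '8H'
  i=8: run of 'C' x 2 -> '2C'
  i=10: run of 'H' x 4 -> '4H'
  i=14: run of 'F' x 1 -> '1F'

RLE = 8H2C4H1F


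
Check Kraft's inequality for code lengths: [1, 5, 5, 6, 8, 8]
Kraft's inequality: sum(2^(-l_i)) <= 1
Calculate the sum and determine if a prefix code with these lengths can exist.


Sum = 2^(-1) + 2^(-5) + 2^(-5) + 2^(-6) + 2^(-8) + 2^(-8)
    = 0.5 + 0.03125 + 0.03125 + 0.015625 + 0.00390625 + 0.00390625
    = 150/256 = 0.5859375
Since 0.5859375 <= 1, Kraft's inequality IS satisfied.
A prefix code with these lengths CAN exist.

Kraft sum = 0.5859375. Satisfied.


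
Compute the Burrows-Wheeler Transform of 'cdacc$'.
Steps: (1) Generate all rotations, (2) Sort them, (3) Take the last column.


Rotations (sorted):
  0: $cdacc -> last char: c
  1: acc$cd -> last char: d
  2: c$cdac -> last char: c
  3: cc$cda -> last char: a
  4: cdacc$ -> last char: $
  5: dacc$c -> last char: c


BWT = cdca$c


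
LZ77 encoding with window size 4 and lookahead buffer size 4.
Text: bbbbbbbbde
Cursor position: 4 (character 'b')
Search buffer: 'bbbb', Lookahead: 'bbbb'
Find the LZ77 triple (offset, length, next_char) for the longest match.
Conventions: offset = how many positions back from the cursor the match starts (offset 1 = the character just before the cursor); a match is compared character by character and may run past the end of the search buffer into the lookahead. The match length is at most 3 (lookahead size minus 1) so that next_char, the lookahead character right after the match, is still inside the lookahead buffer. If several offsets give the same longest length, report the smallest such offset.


Try each offset into the search buffer:
  offset=1 (pos 3, char 'b'): match length 3
  offset=2 (pos 2, char 'b'): match length 3
  offset=3 (pos 1, char 'b'): match length 3
  offset=4 (pos 0, char 'b'): match length 3
Longest match has length 3, found at offsets 1, 2, 3, 4; take the smallest, offset 1.
next_char = character at position 4 + 3 = 7 -> 'b'

Best match: offset=1, length=3 (matching 'bbb' starting at position 3)
LZ77 triple: (1, 3, 'b')


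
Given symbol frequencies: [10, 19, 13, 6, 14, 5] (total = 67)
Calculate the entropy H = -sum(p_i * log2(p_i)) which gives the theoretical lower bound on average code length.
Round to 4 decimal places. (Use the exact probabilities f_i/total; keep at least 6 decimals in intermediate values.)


Per-symbol terms -p_i * log2(p_i) with p_i = f_i/67:
  p = 10/67 = 0.149254: log2(p) = -2.744161, -p*log2(p) = 0.409576
  p = 19/67 = 0.283582: log2(p) = -1.818162, -p*log2(p) = 0.515598
  p = 13/67 = 0.194030: log2(p) = -2.365649, -p*log2(p) = 0.459007
  p = 6/67 = 0.089552: log2(p) = -3.481127, -p*log2(p) = 0.311743
  p = 14/67 = 0.208955: log2(p) = -2.258734, -p*log2(p) = 0.471974
  p = 5/67 = 0.074627: log2(p) = -3.744161, -p*log2(p) = 0.279415
H = 0.409576 + 0.515598 + 0.459007 + 0.311743 + 0.471974 + 0.279415 = 2.447313

H = 2.4473 bits/symbol


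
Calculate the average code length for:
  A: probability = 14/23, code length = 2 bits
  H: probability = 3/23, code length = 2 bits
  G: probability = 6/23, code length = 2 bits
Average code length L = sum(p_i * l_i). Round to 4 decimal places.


Weighted contributions p_i * l_i:
  A: (14/23) * 2 = 28/23
  H: (3/23) * 2 = 6/23
  G: (6/23) * 2 = 12/23
Sum = (28 + 6 + 12)/23 = 46/23

L = 46/23 = 2.0000 bits/symbol


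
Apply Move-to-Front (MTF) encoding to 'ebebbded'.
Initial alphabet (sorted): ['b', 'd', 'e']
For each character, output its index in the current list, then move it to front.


MTF encoding:
'e': index 2 in ['b', 'd', 'e'] -> ['e', 'b', 'd']
'b': index 1 in ['e', 'b', 'd'] -> ['b', 'e', 'd']
'e': index 1 in ['b', 'e', 'd'] -> ['e', 'b', 'd']
'b': index 1 in ['e', 'b', 'd'] -> ['b', 'e', 'd']
'b': index 0 in ['b', 'e', 'd'] -> ['b', 'e', 'd']
'd': index 2 in ['b', 'e', 'd'] -> ['d', 'b', 'e']
'e': index 2 in ['d', 'b', 'e'] -> ['e', 'd', 'b']
'd': index 1 in ['e', 'd', 'b'] -> ['d', 'e', 'b']


Output: [2, 1, 1, 1, 0, 2, 2, 1]


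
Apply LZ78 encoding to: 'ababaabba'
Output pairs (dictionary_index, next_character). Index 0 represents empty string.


LZ78 encoding steps:
Dictionary: {0: ''}
Step 1: w='' (idx 0), next='a' -> output (0, 'a'), add 'a' as idx 1
Step 2: w='' (idx 0), next='b' -> output (0, 'b'), add 'b' as idx 2
Step 3: w='a' (idx 1), next='b' -> output (1, 'b'), add 'ab' as idx 3
Step 4: w='a' (idx 1), next='a' -> output (1, 'a'), add 'aa' as idx 4
Step 5: w='b' (idx 2), next='b' -> output (2, 'b'), add 'bb' as idx 5
Step 6: w='a' (idx 1), end of input -> output (1, '')


Encoded: [(0, 'a'), (0, 'b'), (1, 'b'), (1, 'a'), (2, 'b'), (1, '')]


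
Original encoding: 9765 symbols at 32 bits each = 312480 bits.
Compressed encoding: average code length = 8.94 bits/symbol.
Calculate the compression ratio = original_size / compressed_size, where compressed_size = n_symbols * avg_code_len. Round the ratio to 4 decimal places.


original_size = n_symbols * orig_bits = 9765 * 32 = 312480 bits
compressed_size = n_symbols * avg_code_len = 9765 * 8.94 = 87299.1 bits
ratio = original_size / compressed_size = 312480 / 87299.1 = 3.5794

Compression ratio = 3.5794


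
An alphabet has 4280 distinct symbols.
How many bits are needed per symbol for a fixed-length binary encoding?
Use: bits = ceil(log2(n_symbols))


log2(4280) = 12.0634
Bracket: 2^12 = 4096 < 4280 <= 2^13 = 8192
So ceil(log2(4280)) = 13

bits = ceil(log2(4280)) = ceil(12.0634) = 13 bits


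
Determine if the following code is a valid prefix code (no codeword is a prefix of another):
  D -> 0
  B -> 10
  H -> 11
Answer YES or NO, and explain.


Checking each pair (does one codeword prefix another?):
  D='0' vs B='10': no prefix
  D='0' vs H='11': no prefix
  B='10' vs D='0': no prefix
  B='10' vs H='11': no prefix
  H='11' vs D='0': no prefix
  H='11' vs B='10': no prefix
No violation found over all pairs.

YES -- this is a valid prefix code. No codeword is a prefix of any other codeword.


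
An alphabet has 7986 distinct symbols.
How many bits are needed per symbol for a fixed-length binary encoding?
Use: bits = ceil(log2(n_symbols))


log2(7986) = 12.9633
Bracket: 2^12 = 4096 < 7986 <= 2^13 = 8192
So ceil(log2(7986)) = 13

bits = ceil(log2(7986)) = ceil(12.9633) = 13 bits


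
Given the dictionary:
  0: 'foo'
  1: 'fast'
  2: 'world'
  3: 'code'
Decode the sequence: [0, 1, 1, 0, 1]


Look up each index in the dictionary:
  0 -> 'foo'
  1 -> 'fast'
  1 -> 'fast'
  0 -> 'foo'
  1 -> 'fast'

Decoded: "foo fast fast foo fast"


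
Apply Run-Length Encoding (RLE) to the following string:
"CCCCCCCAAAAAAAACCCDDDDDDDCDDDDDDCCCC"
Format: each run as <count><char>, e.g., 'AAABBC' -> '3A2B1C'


Scanning runs left to right:
  i=0: run of 'C' x 7 -> '7C'
  i=7: run of 'A' x 8 -> '8A'
  i=15: run of 'C' x 3 -> '3C'
  i=18: run of 'D' x 7 -> '7D'
  i=25: run of 'C' x 1 -> '1C'
  i=26: run of 'D' x 6 -> '6D'
  i=32: run of 'C' x 4 -> '4C'

RLE = 7C8A3C7D1C6D4C


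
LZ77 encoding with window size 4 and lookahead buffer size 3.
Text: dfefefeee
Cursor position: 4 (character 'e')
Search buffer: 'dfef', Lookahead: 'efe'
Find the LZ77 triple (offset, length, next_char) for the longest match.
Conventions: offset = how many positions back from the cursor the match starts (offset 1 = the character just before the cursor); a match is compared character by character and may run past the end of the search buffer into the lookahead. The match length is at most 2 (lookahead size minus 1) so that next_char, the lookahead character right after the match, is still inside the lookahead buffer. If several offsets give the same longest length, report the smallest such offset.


Try each offset into the search buffer:
  offset=1 (pos 3, char 'f'): match length 0
  offset=2 (pos 2, char 'e'): match length 2
  offset=3 (pos 1, char 'f'): match length 0
  offset=4 (pos 0, char 'd'): match length 0
Longest match has length 2 at offset 2.
next_char = character at position 4 + 2 = 6 -> 'e'

Best match: offset=2, length=2 (matching 'ef' starting at position 2)
LZ77 triple: (2, 2, 'e')


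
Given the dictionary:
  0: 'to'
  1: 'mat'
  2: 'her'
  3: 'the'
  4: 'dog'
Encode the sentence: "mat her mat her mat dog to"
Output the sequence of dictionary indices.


Look up each word in the dictionary:
  'mat' -> 1
  'her' -> 2
  'mat' -> 1
  'her' -> 2
  'mat' -> 1
  'dog' -> 4
  'to' -> 0

Encoded: [1, 2, 1, 2, 1, 4, 0]


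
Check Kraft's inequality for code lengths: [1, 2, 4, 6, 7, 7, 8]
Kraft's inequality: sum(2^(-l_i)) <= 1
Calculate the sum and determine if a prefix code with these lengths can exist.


Sum = 2^(-1) + 2^(-2) + 2^(-4) + 2^(-6) + 2^(-7) + 2^(-7) + 2^(-8)
    = 0.5 + 0.25 + 0.0625 + 0.015625 + 0.0078125 + 0.0078125 + 0.00390625
    = 217/256 = 0.84765625
Since 0.84765625 <= 1, Kraft's inequality IS satisfied.
A prefix code with these lengths CAN exist.

Kraft sum = 0.84765625. Satisfied.


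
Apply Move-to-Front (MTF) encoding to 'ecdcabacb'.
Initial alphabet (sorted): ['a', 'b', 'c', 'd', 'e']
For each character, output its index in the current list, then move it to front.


MTF encoding:
'e': index 4 in ['a', 'b', 'c', 'd', 'e'] -> ['e', 'a', 'b', 'c', 'd']
'c': index 3 in ['e', 'a', 'b', 'c', 'd'] -> ['c', 'e', 'a', 'b', 'd']
'd': index 4 in ['c', 'e', 'a', 'b', 'd'] -> ['d', 'c', 'e', 'a', 'b']
'c': index 1 in ['d', 'c', 'e', 'a', 'b'] -> ['c', 'd', 'e', 'a', 'b']
'a': index 3 in ['c', 'd', 'e', 'a', 'b'] -> ['a', 'c', 'd', 'e', 'b']
'b': index 4 in ['a', 'c', 'd', 'e', 'b'] -> ['b', 'a', 'c', 'd', 'e']
'a': index 1 in ['b', 'a', 'c', 'd', 'e'] -> ['a', 'b', 'c', 'd', 'e']
'c': index 2 in ['a', 'b', 'c', 'd', 'e'] -> ['c', 'a', 'b', 'd', 'e']
'b': index 2 in ['c', 'a', 'b', 'd', 'e'] -> ['b', 'c', 'a', 'd', 'e']


Output: [4, 3, 4, 1, 3, 4, 1, 2, 2]


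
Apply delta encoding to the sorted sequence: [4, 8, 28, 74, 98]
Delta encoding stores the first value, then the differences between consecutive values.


First value: 4
Deltas:
  8 - 4 = 4
  28 - 8 = 20
  74 - 28 = 46
  98 - 74 = 24


Delta encoded: [4, 4, 20, 46, 24]


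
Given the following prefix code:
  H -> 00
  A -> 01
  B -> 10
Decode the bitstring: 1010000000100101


Decoding step by step:
Bits 10 -> B
Bits 10 -> B
Bits 00 -> H
Bits 00 -> H
Bits 00 -> H
Bits 10 -> B
Bits 01 -> A
Bits 01 -> A


Decoded message: BBHHHBAA


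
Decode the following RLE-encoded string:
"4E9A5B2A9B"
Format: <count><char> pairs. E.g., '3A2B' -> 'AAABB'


Expanding each <count><char> pair:
  4E -> 'EEEE'
  9A -> 'AAAAAAAAA'
  5B -> 'BBBBB'
  2A -> 'AA'
  9B -> 'BBBBBBBBB'

Decoded = EEEEAAAAAAAAABBBBBAABBBBBBBBB


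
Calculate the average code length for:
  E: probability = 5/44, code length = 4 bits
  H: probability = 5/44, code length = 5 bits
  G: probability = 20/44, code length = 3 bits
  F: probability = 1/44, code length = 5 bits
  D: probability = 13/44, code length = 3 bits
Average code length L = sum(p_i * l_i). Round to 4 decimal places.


Weighted contributions p_i * l_i:
  E: (5/44) * 4 = 20/44
  H: (5/44) * 5 = 25/44
  G: (20/44) * 3 = 60/44
  F: (1/44) * 5 = 5/44
  D: (13/44) * 3 = 39/44
Sum = (20 + 25 + 60 + 5 + 39)/44 = 149/44

L = 149/44 = 3.3864 bits/symbol


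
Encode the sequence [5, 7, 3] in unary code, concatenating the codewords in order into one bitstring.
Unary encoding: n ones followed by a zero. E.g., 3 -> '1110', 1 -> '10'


Encode each number as n ones followed by a terminating 0:
  5 -> 111110 (6 bits)
  7 -> 11111110 (8 bits)
  3 -> 1110 (4 bits)
Total length = 6 + 8 + 4 = 18 bits.

Unary([5, 7, 3]) = 111110111111101110 (18 bits)


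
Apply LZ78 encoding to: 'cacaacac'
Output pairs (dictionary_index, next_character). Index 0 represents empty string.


LZ78 encoding steps:
Dictionary: {0: ''}
Step 1: w='' (idx 0), next='c' -> output (0, 'c'), add 'c' as idx 1
Step 2: w='' (idx 0), next='a' -> output (0, 'a'), add 'a' as idx 2
Step 3: w='c' (idx 1), next='a' -> output (1, 'a'), add 'ca' as idx 3
Step 4: w='a' (idx 2), next='c' -> output (2, 'c'), add 'ac' as idx 4
Step 5: w='ac' (idx 4), end of input -> output (4, '')


Encoded: [(0, 'c'), (0, 'a'), (1, 'a'), (2, 'c'), (4, '')]


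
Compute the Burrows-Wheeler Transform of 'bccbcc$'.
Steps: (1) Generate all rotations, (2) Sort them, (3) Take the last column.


Rotations (sorted):
  0: $bccbcc -> last char: c
  1: bcc$bcc -> last char: c
  2: bccbcc$ -> last char: $
  3: c$bccbc -> last char: c
  4: cbcc$bc -> last char: c
  5: cc$bccb -> last char: b
  6: ccbcc$b -> last char: b


BWT = cc$ccbb


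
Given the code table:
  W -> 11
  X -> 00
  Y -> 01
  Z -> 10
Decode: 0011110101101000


Decoding:
00 -> X
11 -> W
11 -> W
01 -> Y
01 -> Y
10 -> Z
10 -> Z
00 -> X


Result: XWWYYZZX


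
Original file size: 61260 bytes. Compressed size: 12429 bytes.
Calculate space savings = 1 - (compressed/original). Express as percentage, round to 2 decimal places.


ratio = compressed/original = 12429/61260 = 0.202889
savings = 1 - ratio = 1 - 0.202889 = 0.797111
as a percentage: 0.797111 * 100 = 79.71%

Space savings = 1 - 12429/61260 = 79.71%


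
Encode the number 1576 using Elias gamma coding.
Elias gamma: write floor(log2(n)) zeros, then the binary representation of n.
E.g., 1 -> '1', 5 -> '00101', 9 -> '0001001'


num_bits = floor(log2(1576)) + 1 = 11
leading_zeros = num_bits - 1 = 10
binary(1576) = 11000101000

Elias gamma(1576) = '0000000000' + '11000101000' = 000000000011000101000 (21 bits)


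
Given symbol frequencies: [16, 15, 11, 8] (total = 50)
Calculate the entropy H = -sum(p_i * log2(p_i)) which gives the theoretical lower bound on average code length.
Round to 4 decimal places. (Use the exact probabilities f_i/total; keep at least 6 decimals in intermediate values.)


Per-symbol terms -p_i * log2(p_i) with p_i = f_i/50:
  p = 16/50 = 0.320000: log2(p) = -1.643856, -p*log2(p) = 0.526034
  p = 15/50 = 0.300000: log2(p) = -1.736966, -p*log2(p) = 0.521090
  p = 11/50 = 0.220000: log2(p) = -2.184425, -p*log2(p) = 0.480573
  p = 8/50 = 0.160000: log2(p) = -2.643856, -p*log2(p) = 0.423017
H = 0.526034 + 0.521090 + 0.480573 + 0.423017 = 1.950714

H = 1.9507 bits/symbol


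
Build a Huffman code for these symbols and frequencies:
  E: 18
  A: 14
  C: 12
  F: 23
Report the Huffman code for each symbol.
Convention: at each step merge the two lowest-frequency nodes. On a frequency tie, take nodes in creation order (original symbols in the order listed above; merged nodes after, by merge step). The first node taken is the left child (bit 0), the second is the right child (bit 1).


Huffman tree construction:
Step 1: Merge C(12) + A(14) = 26
Step 2: Merge E(18) + F(23) = 41
Step 3: Merge (C+A)(26) + (E+F)(41) = 67
Read each symbol's code off the tree from the root (left child = 0, right child = 1).

Codes:
  E: 10 (length 2)
  A: 01 (length 2)
  C: 00 (length 2)
  F: 11 (length 2)
Average code length: 134/67 = 2.0000 bits/symbol


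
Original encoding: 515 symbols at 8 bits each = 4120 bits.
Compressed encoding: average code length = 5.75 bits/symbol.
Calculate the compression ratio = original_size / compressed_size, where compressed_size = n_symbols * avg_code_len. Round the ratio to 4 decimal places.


original_size = n_symbols * orig_bits = 515 * 8 = 4120 bits
compressed_size = n_symbols * avg_code_len = 515 * 5.75 = 2961.25 bits
ratio = original_size / compressed_size = 4120 / 2961.25 = 1.3913

Compression ratio = 1.3913


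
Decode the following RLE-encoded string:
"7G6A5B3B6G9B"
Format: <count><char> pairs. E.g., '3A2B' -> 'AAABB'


Expanding each <count><char> pair:
  7G -> 'GGGGGGG'
  6A -> 'AAAAAA'
  5B -> 'BBBBB'
  3B -> 'BBB'
  6G -> 'GGGGGG'
  9B -> 'BBBBBBBBB'

Decoded = GGGGGGGAAAAAABBBBBBBBGGGGGGBBBBBBBBB


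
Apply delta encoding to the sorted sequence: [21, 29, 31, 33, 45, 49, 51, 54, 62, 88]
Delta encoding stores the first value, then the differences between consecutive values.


First value: 21
Deltas:
  29 - 21 = 8
  31 - 29 = 2
  33 - 31 = 2
  45 - 33 = 12
  49 - 45 = 4
  51 - 49 = 2
  54 - 51 = 3
  62 - 54 = 8
  88 - 62 = 26


Delta encoded: [21, 8, 2, 2, 12, 4, 2, 3, 8, 26]


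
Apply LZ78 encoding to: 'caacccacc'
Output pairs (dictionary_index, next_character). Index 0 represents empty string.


LZ78 encoding steps:
Dictionary: {0: ''}
Step 1: w='' (idx 0), next='c' -> output (0, 'c'), add 'c' as idx 1
Step 2: w='' (idx 0), next='a' -> output (0, 'a'), add 'a' as idx 2
Step 3: w='a' (idx 2), next='c' -> output (2, 'c'), add 'ac' as idx 3
Step 4: w='c' (idx 1), next='c' -> output (1, 'c'), add 'cc' as idx 4
Step 5: w='ac' (idx 3), next='c' -> output (3, 'c'), add 'acc' as idx 5


Encoded: [(0, 'c'), (0, 'a'), (2, 'c'), (1, 'c'), (3, 'c')]


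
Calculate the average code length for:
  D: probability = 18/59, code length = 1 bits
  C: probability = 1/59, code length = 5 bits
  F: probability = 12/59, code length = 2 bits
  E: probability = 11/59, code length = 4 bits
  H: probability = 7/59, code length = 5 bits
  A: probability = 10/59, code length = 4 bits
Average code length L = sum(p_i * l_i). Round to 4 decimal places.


Weighted contributions p_i * l_i:
  D: (18/59) * 1 = 18/59
  C: (1/59) * 5 = 5/59
  F: (12/59) * 2 = 24/59
  E: (11/59) * 4 = 44/59
  H: (7/59) * 5 = 35/59
  A: (10/59) * 4 = 40/59
Sum = (18 + 5 + 24 + 44 + 35 + 40)/59 = 166/59

L = 166/59 = 2.8136 bits/symbol


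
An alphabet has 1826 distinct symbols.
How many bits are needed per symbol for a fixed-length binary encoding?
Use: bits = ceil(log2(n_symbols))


log2(1826) = 10.8345
Bracket: 2^10 = 1024 < 1826 <= 2^11 = 2048
So ceil(log2(1826)) = 11

bits = ceil(log2(1826)) = ceil(10.8345) = 11 bits


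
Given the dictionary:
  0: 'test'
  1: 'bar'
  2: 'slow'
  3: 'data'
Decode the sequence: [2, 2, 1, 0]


Look up each index in the dictionary:
  2 -> 'slow'
  2 -> 'slow'
  1 -> 'bar'
  0 -> 'test'

Decoded: "slow slow bar test"


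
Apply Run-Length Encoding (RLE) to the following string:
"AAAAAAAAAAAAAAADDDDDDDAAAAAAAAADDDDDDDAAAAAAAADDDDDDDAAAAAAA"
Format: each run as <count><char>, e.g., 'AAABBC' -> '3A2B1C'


Scanning runs left to right:
  i=0: run of 'A' x 15 -> '15A'
  i=15: run of 'D' x 7 -> '7D'
  i=22: run of 'A' x 9 -> '9A'
  i=31: run of 'D' x 7 -> '7D'
  i=38: run of 'A' x 8 -> '8A'
  i=46: run of 'D' x 7 -> '7D'
  i=53: run of 'A' x 7 -> '7A'

RLE = 15A7D9A7D8A7D7A


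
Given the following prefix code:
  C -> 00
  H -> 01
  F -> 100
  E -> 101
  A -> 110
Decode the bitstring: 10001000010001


Decoding step by step:
Bits 100 -> F
Bits 01 -> H
Bits 00 -> C
Bits 00 -> C
Bits 100 -> F
Bits 01 -> H


Decoded message: FHCCFH


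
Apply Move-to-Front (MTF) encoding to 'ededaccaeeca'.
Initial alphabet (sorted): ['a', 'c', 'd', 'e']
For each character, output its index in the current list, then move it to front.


MTF encoding:
'e': index 3 in ['a', 'c', 'd', 'e'] -> ['e', 'a', 'c', 'd']
'd': index 3 in ['e', 'a', 'c', 'd'] -> ['d', 'e', 'a', 'c']
'e': index 1 in ['d', 'e', 'a', 'c'] -> ['e', 'd', 'a', 'c']
'd': index 1 in ['e', 'd', 'a', 'c'] -> ['d', 'e', 'a', 'c']
'a': index 2 in ['d', 'e', 'a', 'c'] -> ['a', 'd', 'e', 'c']
'c': index 3 in ['a', 'd', 'e', 'c'] -> ['c', 'a', 'd', 'e']
'c': index 0 in ['c', 'a', 'd', 'e'] -> ['c', 'a', 'd', 'e']
'a': index 1 in ['c', 'a', 'd', 'e'] -> ['a', 'c', 'd', 'e']
'e': index 3 in ['a', 'c', 'd', 'e'] -> ['e', 'a', 'c', 'd']
'e': index 0 in ['e', 'a', 'c', 'd'] -> ['e', 'a', 'c', 'd']
'c': index 2 in ['e', 'a', 'c', 'd'] -> ['c', 'e', 'a', 'd']
'a': index 2 in ['c', 'e', 'a', 'd'] -> ['a', 'c', 'e', 'd']


Output: [3, 3, 1, 1, 2, 3, 0, 1, 3, 0, 2, 2]


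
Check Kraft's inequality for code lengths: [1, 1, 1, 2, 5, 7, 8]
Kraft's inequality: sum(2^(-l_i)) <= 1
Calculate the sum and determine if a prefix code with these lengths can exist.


Sum = 2^(-1) + 2^(-1) + 2^(-1) + 2^(-2) + 2^(-5) + 2^(-7) + 2^(-8)
    = 0.5 + 0.5 + 0.5 + 0.25 + 0.03125 + 0.0078125 + 0.00390625
    = 459/256 = 1.79296875
Since 1.79296875 > 1, Kraft's inequality is NOT satisfied.
A prefix code with these lengths CANNOT exist.

Kraft sum = 1.79296875. Not satisfied.


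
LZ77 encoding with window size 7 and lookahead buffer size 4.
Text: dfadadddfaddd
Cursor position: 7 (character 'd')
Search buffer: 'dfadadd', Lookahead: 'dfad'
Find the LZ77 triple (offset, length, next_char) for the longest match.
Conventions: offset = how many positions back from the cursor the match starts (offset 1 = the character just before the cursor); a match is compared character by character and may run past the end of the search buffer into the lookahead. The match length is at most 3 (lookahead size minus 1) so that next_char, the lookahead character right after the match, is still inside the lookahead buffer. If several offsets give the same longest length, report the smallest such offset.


Try each offset into the search buffer:
  offset=1 (pos 6, char 'd'): match length 1
  offset=2 (pos 5, char 'd'): match length 1
  offset=3 (pos 4, char 'a'): match length 0
  offset=4 (pos 3, char 'd'): match length 1
  offset=5 (pos 2, char 'a'): match length 0
  offset=6 (pos 1, char 'f'): match length 0
  offset=7 (pos 0, char 'd'): match length 3
Longest match has length 3 at offset 7.
next_char = character at position 7 + 3 = 10 -> 'd'

Best match: offset=7, length=3 (matching 'dfa' starting at position 0)
LZ77 triple: (7, 3, 'd')


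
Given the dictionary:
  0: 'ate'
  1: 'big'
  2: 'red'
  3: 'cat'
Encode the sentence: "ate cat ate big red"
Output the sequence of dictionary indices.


Look up each word in the dictionary:
  'ate' -> 0
  'cat' -> 3
  'ate' -> 0
  'big' -> 1
  'red' -> 2

Encoded: [0, 3, 0, 1, 2]


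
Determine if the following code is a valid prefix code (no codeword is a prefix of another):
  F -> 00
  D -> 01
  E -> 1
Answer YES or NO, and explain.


Checking each pair (does one codeword prefix another?):
  F='00' vs D='01': no prefix
  F='00' vs E='1': no prefix
  D='01' vs F='00': no prefix
  D='01' vs E='1': no prefix
  E='1' vs F='00': no prefix
  E='1' vs D='01': no prefix
No violation found over all pairs.

YES -- this is a valid prefix code. No codeword is a prefix of any other codeword.


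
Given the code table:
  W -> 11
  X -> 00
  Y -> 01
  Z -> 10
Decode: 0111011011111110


Decoding:
01 -> Y
11 -> W
01 -> Y
10 -> Z
11 -> W
11 -> W
11 -> W
10 -> Z


Result: YWYZWWWZ


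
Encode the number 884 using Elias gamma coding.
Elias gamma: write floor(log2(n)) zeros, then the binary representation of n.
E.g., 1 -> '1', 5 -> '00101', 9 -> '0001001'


num_bits = floor(log2(884)) + 1 = 10
leading_zeros = num_bits - 1 = 9
binary(884) = 1101110100

Elias gamma(884) = '000000000' + '1101110100' = 0000000001101110100 (19 bits)


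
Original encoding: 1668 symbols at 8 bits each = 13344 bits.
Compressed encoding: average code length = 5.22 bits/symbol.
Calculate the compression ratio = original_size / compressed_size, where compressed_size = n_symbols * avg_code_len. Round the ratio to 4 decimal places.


original_size = n_symbols * orig_bits = 1668 * 8 = 13344 bits
compressed_size = n_symbols * avg_code_len = 1668 * 5.22 = 8706.96 bits
ratio = original_size / compressed_size = 13344 / 8706.96 = 1.5326

Compression ratio = 1.5326


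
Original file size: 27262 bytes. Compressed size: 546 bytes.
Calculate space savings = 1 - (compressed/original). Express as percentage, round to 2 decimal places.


ratio = compressed/original = 546/27262 = 0.020028
savings = 1 - ratio = 1 - 0.020028 = 0.979972
as a percentage: 0.979972 * 100 = 98.0%

Space savings = 1 - 546/27262 = 98.0%


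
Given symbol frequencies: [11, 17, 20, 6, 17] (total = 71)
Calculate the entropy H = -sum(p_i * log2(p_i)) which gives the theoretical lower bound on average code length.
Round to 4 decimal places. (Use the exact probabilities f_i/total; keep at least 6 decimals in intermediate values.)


Per-symbol terms -p_i * log2(p_i) with p_i = f_i/71:
  p = 11/71 = 0.154930: log2(p) = -2.690316, -p*log2(p) = 0.416809
  p = 17/71 = 0.239437: log2(p) = -2.062284, -p*log2(p) = 0.493786
  p = 20/71 = 0.281690: log2(p) = -1.827819, -p*log2(p) = 0.514879
  p = 6/71 = 0.084507: log2(p) = -3.564785, -p*log2(p) = 0.301249
  p = 17/71 = 0.239437: log2(p) = -2.062284, -p*log2(p) = 0.493786
H = 0.416809 + 0.493786 + 0.514879 + 0.301249 + 0.493786 = 2.220509

H = 2.2205 bits/symbol


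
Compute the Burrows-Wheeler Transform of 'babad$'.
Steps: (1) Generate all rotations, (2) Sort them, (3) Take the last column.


Rotations (sorted):
  0: $babad -> last char: d
  1: abad$b -> last char: b
  2: ad$bab -> last char: b
  3: babad$ -> last char: $
  4: bad$ba -> last char: a
  5: d$baba -> last char: a


BWT = dbb$aa


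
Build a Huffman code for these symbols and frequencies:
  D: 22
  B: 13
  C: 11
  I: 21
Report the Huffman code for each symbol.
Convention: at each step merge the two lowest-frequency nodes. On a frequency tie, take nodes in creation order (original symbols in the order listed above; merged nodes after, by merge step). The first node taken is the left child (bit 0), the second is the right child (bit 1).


Huffman tree construction:
Step 1: Merge C(11) + B(13) = 24
Step 2: Merge I(21) + D(22) = 43
Step 3: Merge (C+B)(24) + (I+D)(43) = 67
Read each symbol's code off the tree from the root (left child = 0, right child = 1).

Codes:
  D: 11 (length 2)
  B: 01 (length 2)
  C: 00 (length 2)
  I: 10 (length 2)
Average code length: 134/67 = 2.0000 bits/symbol


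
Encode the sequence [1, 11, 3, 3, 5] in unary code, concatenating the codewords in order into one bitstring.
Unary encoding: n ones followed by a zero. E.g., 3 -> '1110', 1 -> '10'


Encode each number as n ones followed by a terminating 0:
  1 -> 10 (2 bits)
  11 -> 111111111110 (12 bits)
  3 -> 1110 (4 bits)
  3 -> 1110 (4 bits)
  5 -> 111110 (6 bits)
Total length = 2 + 12 + 4 + 4 + 6 = 28 bits.

Unary([1, 11, 3, 3, 5]) = 1011111111111011101110111110 (28 bits)


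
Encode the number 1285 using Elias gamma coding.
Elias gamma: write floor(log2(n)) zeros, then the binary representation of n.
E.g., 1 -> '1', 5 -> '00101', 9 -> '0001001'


num_bits = floor(log2(1285)) + 1 = 11
leading_zeros = num_bits - 1 = 10
binary(1285) = 10100000101

Elias gamma(1285) = '0000000000' + '10100000101' = 000000000010100000101 (21 bits)


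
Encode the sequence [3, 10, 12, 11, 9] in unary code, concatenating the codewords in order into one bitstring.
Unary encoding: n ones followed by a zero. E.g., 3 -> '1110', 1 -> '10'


Encode each number as n ones followed by a terminating 0:
  3 -> 1110 (4 bits)
  10 -> 11111111110 (11 bits)
  12 -> 1111111111110 (13 bits)
  11 -> 111111111110 (12 bits)
  9 -> 1111111110 (10 bits)
Total length = 4 + 11 + 13 + 12 + 10 = 50 bits.

Unary([3, 10, 12, 11, 9]) = 11101111111111011111111111101111111111101111111110 (50 bits)


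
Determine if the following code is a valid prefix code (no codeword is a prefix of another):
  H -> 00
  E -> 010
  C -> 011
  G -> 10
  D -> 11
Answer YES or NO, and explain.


Checking each pair (does one codeword prefix another?):
  H='00' vs E='010': no prefix
  H='00' vs C='011': no prefix
  H='00' vs G='10': no prefix
  H='00' vs D='11': no prefix
  E='010' vs H='00': no prefix
  E='010' vs C='011': no prefix
  E='010' vs G='10': no prefix
  E='010' vs D='11': no prefix
  C='011' vs H='00': no prefix
  C='011' vs E='010': no prefix
  C='011' vs G='10': no prefix
  C='011' vs D='11': no prefix
  G='10' vs H='00': no prefix
  G='10' vs E='010': no prefix
  G='10' vs C='011': no prefix
  G='10' vs D='11': no prefix
  D='11' vs H='00': no prefix
  D='11' vs E='010': no prefix
  D='11' vs C='011': no prefix
  D='11' vs G='10': no prefix
No violation found over all pairs.

YES -- this is a valid prefix code. No codeword is a prefix of any other codeword.


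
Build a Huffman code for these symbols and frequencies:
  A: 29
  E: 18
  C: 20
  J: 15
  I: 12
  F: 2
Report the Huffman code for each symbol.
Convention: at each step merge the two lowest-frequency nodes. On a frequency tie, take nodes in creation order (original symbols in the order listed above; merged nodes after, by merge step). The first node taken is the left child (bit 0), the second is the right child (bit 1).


Huffman tree construction:
Step 1: Merge F(2) + I(12) = 14
Step 2: Merge (F+I)(14) + J(15) = 29
Step 3: Merge E(18) + C(20) = 38
Step 4: Merge A(29) + ((F+I)+J)(29) = 58
Step 5: Merge (E+C)(38) + (A+((F+I)+J))(58) = 96
Read each symbol's code off the tree from the root (left child = 0, right child = 1).

Codes:
  A: 10 (length 2)
  E: 00 (length 2)
  C: 01 (length 2)
  J: 111 (length 3)
  I: 1101 (length 4)
  F: 1100 (length 4)
Average code length: 235/96 = 2.4479 bits/symbol


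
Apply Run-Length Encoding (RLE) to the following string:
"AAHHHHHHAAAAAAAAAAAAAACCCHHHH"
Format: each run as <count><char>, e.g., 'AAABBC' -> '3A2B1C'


Scanning runs left to right:
  i=0: run of 'A' x 2 -> '2A'
  i=2: run of 'H' x 6 -> '6H'
  i=8: run of 'A' x 14 -> '14A'
  i=22: run of 'C' x 3 -> '3C'
  i=25: run of 'H' x 4 -> '4H'

RLE = 2A6H14A3C4H


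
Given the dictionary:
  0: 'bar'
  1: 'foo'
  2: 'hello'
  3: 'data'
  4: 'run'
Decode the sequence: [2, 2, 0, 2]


Look up each index in the dictionary:
  2 -> 'hello'
  2 -> 'hello'
  0 -> 'bar'
  2 -> 'hello'

Decoded: "hello hello bar hello"


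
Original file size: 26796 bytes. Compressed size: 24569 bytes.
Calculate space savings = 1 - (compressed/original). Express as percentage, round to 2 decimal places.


ratio = compressed/original = 24569/26796 = 0.916891
savings = 1 - ratio = 1 - 0.916891 = 0.083109
as a percentage: 0.083109 * 100 = 8.31%

Space savings = 1 - 24569/26796 = 8.31%
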